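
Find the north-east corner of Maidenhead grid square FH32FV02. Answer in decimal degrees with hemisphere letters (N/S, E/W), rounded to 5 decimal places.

Field F=5, H=7: +5·20° lon, +7·10° lat → SW at lon -80°, lat -20°.
Square 3, 2: +3·2° lon, +2·1° lat → SW at lon -74°, lat -18°.
Subsquare f=5, v=21: +5·0.0833333° lon, +21·0.0416667° lat → SW at lon -73.5833°, lat -17.125°.
Extended square 0, 2: +0·0.00833333° lon, +2·0.00416667° lat → SW at lon -73.5833°, lat -17.1167°.
Cell spans 0.00833333° lon × 0.00416667° lat. NE corner is SW corner plus one full cell.
latitude 17.11250° S, longitude 73.57500° W.

17.11250° S, 73.57500° W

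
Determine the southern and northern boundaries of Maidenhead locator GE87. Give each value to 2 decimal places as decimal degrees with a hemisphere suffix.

43.00° S, 42.00° S

Field G=6, E=4: +6·20° lon, +4·10° lat → SW at lon -60°, lat -50°.
Square 8, 7: +8·2° lon, +7·1° lat → SW at lon -44°, lat -43°.
Cell spans 2° lon × 1° lat.
south 43.00° S, north 42.00° S.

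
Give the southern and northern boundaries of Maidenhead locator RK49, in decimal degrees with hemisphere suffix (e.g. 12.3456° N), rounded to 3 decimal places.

19.000° N, 20.000° N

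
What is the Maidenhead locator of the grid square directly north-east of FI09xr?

Longitude subsquare x = 23; +1 → 24, wraps to 0 = a, carry into square.
Longitude square 0; +1 → 1.
Latitude subsquare r = 17; +1 → 18 = s.

FI19as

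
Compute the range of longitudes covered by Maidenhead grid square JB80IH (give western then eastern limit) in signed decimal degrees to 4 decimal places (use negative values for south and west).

Field J=9, B=1: +9·20° lon, +1·10° lat → SW at lon 0°, lat -80°.
Square 8, 0: +8·2° lon, +0·1° lat → SW at lon 16°, lat -80°.
Subsquare i=8, h=7: +8·0.0833333° lon, +7·0.0416667° lat → SW at lon 16.6667°, lat -79.7083°.
Cell spans 0.0833333° lon × 0.0416667° lat.
west 16.6667, east 16.7500.

16.6667, 16.7500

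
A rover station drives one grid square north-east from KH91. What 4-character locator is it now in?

LH02

Longitude square 9; +1 → 10, wraps to 0, carry into field.
Longitude field K = 10; +1 → 11 = L.
Latitude square 1; +1 → 2.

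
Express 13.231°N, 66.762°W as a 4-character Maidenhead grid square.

Add 180° to longitude and 90° to latitude: 113.24, 103.23.
Field: lon ⌊113.24/20⌋ = 5 → F; lat ⌊103.23/10⌋ = 10 → K.
Square: lon ⌊13.24/2⌋ = 6; lat ⌊3.23/1⌋ = 3.

FK63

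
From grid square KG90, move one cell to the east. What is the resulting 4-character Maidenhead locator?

Longitude square 9; +1 → 10, wraps to 0, carry into field.
Longitude field K = 10; +1 → 11 = L.
The latitude characters are unchanged.

LG00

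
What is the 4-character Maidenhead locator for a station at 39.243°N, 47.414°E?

LM39

Shift to the Maidenhead origin (180°W, 90°S): lon 227.41, lat 129.24.
Field: 227.41/20 → 11 → L, 129.24/10 → 12 → M; chars LM.
Square: 7.41/2 → 3, 9.24/1 → 9; chars 39.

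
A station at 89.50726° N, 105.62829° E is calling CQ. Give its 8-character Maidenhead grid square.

OR29tm51

Offset from 180°W / 90°S: lon 285.62829°, lat 179.50726°.
Field (20°×10°, letters A–R): 285.62829/20 → 14 → O, 179.50726/10 → 17 → R; chars OR.
Square (2°×1°, digits 0–9): 5.62829/2 → 2, 9.50726/1 → 9; chars 29.
Subsquare (5′×2.5′, letters a–x): 1.62829/0.0833333 → 19 → t, 0.50726/0.0416667 → 12 → m; chars tm.
Extended square (30″×15″, digits 0–9): 0.04496/0.00833333 → 5, 0.00726/0.00416667 → 1; chars 51.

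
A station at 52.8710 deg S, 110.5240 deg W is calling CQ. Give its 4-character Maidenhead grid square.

Shift to the Maidenhead origin (180°W, 90°S): lon 69.48, lat 37.13.
Field (20°×10°, letters A–R): lon ⌊69.48/20⌋ = 3 → D; lat ⌊37.13/10⌋ = 3 → D.
Square (2°×1°, digits 0–9): lon ⌊9.48/2⌋ = 4; lat ⌊7.13/1⌋ = 7.

DD47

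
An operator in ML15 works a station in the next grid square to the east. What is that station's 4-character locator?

ML25

Longitude square 1; +1 → 2.
The latitude characters are unchanged.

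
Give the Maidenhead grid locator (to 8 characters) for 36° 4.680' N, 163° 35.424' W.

AM86eb98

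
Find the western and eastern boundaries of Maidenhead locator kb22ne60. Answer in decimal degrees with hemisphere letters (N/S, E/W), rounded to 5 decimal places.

25.13333° E, 25.14167° E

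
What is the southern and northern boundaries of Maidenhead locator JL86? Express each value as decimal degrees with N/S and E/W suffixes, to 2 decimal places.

Field J=9, L=11: +9·20° lon, +11·10° lat → SW at lon 0°, lat 20°.
Square 8, 6: +8·2° lon, +6·1° lat → SW at lon 16°, lat 26°.
Cell spans 2° lon × 1° lat.
south 26.00° N, north 27.00° N.

26.00° N, 27.00° N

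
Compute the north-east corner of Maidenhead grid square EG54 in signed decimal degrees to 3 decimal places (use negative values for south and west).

Field E=4, G=6: +4·20° lon, +6·10° lat → SW at lon -100°, lat -30°.
Square 5, 4: +5·2° lon, +4·1° lat → SW at lon -90°, lat -26°.
Cell spans 2° lon × 1° lat. NE corner is SW corner plus one full cell.
latitude -25.000, longitude -88.000.

-25.000, -88.000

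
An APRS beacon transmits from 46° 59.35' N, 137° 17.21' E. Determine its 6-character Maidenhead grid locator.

PN86px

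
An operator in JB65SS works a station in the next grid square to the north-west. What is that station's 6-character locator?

JB65rt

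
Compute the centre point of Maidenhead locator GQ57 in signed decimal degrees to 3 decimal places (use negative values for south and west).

Field G=6, Q=16: +6·20° lon, +16·10° lat → SW at lon -60°, lat 70°.
Square 5, 7: +5·2° lon, +7·1° lat → SW at lon -50°, lat 77°.
Cell spans 2° lon × 1° lat. Centre is SW corner plus half of each.
latitude 77.500, longitude -49.000.

77.500, -49.000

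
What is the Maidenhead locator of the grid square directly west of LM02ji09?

Longitude extended square 0; −1 → -1, wraps to 9, carry into subsquare.
Longitude subsquare j = 9; −1 → 8 = i.
The latitude characters are unchanged.

LM02ii99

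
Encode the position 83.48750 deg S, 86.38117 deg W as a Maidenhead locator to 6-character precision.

EA66tm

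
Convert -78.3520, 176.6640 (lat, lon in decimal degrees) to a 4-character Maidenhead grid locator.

RB81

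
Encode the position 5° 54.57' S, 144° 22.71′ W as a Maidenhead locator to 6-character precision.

BI74tc

Add 180° to longitude and 90° to latitude: 35.6215, 84.0905.
Field: lon ⌊35.6215/20⌋ = 1 → B; lat ⌊84.0905/10⌋ = 8 → I.
Square: lon ⌊15.6215/2⌋ = 7; lat ⌊4.0905/1⌋ = 4.
Subsquare: lon ⌊1.6215/0.0833333⌋ = 19 → t; lat ⌊0.0905/0.0416667⌋ = 2 → c.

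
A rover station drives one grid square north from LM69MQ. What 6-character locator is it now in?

LM69mr

Latitude subsquare q = 16; +1 → 17 = r.
The longitude characters are unchanged.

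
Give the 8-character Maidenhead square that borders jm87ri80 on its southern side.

JM87rh89

Latitude extended square 0; −1 → -1, wraps to 9, carry into subsquare.
Latitude subsquare i = 8; −1 → 7 = h.
The longitude characters are unchanged.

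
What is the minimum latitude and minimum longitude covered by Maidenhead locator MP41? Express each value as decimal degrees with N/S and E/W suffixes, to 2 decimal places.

61.00° N, 68.00° E

Field M=12, P=15: +12·20° lon, +15·10° lat → SW at lon 60°, lat 60°.
Square 4, 1: +4·2° lon, +1·1° lat → SW at lon 68°, lat 61°.
latitude 61.00° N, longitude 68.00° E.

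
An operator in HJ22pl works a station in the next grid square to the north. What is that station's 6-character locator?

Latitude subsquare l = 11; +1 → 12 = m.
The longitude characters are unchanged.

HJ22pm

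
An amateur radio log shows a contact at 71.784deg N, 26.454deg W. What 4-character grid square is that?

Add 180° to longitude and 90° to latitude: 153.55, 161.78.
Field (20°×10°, letters A–R): lon ⌊153.55/20⌋ = 7 → H; lat ⌊161.78/10⌋ = 16 → Q.
Square (2°×1°, digits 0–9): lon ⌊13.55/2⌋ = 6; lat ⌊1.78/1⌋ = 1.

HQ61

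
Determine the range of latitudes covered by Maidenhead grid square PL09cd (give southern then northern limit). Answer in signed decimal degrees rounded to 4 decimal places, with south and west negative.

29.1250, 29.1667

Field P=15, L=11: +15·20° lon, +11·10° lat → SW at lon 120°, lat 20°.
Square 0, 9: +0·2° lon, +9·1° lat → SW at lon 120°, lat 29°.
Subsquare c=2, d=3: +2·0.0833333° lon, +3·0.0416667° lat → SW at lon 120.167°, lat 29.125°.
Cell spans 0.0833333° lon × 0.0416667° lat.
south 29.1250, north 29.1667.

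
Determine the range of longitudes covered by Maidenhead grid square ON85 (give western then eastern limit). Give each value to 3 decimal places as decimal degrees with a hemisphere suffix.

Field O=14, N=13: +14·20° lon, +13·10° lat → SW at lon 100°, lat 40°.
Square 8, 5: +8·2° lon, +5·1° lat → SW at lon 116°, lat 45°.
Cell spans 2° lon × 1° lat.
west 116.000° E, east 118.000° E.

116.000° E, 118.000° E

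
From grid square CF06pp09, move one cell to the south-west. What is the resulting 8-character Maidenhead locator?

CF06op98

Longitude extended square 0; −1 → -1, wraps to 9, carry into subsquare.
Longitude subsquare p = 15; −1 → 14 = o.
Latitude extended square 9; −1 → 8.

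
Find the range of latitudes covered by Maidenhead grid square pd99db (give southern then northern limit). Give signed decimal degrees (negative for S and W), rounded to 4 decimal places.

Field P=15, D=3: +15·20° lon, +3·10° lat → SW at lon 120°, lat -60°.
Square 9, 9: +9·2° lon, +9·1° lat → SW at lon 138°, lat -51°.
Subsquare d=3, b=1: +3·0.0833333° lon, +1·0.0416667° lat → SW at lon 138.25°, lat -50.9583°.
Cell spans 0.0833333° lon × 0.0416667° lat.
south -50.9583, north -50.9167.

-50.9583, -50.9167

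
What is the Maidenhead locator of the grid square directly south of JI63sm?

Latitude subsquare m = 12; −1 → 11 = l.
The longitude characters are unchanged.

JI63sl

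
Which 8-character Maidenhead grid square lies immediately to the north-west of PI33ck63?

Longitude extended square 6; −1 → 5.
Latitude extended square 3; +1 → 4.

PI33ck54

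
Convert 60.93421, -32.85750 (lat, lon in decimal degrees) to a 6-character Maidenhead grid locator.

HP30nw

Shift to the Maidenhead origin (180°W, 90°S): lon 147.1425, lat 150.9342.
Field: 147.1425/20 → 7 → H, 150.9342/10 → 15 → P; chars HP.
Square: 7.1425/2 → 3, 0.9342/1 → 0; chars 30.
Subsquare: 1.1425/0.0833333 → 13 → n, 0.9342/0.0416667 → 22 → w; chars nw.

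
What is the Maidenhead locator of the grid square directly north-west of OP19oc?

OP19nd

Longitude subsquare o = 14; −1 → 13 = n.
Latitude subsquare c = 2; +1 → 3 = d.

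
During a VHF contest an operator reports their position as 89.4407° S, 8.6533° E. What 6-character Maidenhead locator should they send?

Add 180° to longitude and 90° to latitude: 188.6533, 0.5593.
Field: lon ⌊188.6533/20⌋ = 9 → J; lat ⌊0.5593/10⌋ = 0 → A.
Square: lon ⌊8.6533/2⌋ = 4; lat ⌊0.5593/1⌋ = 0.
Subsquare: lon ⌊0.6533/0.0833333⌋ = 7 → h; lat ⌊0.5593/0.0416667⌋ = 13 → n.

JA40hn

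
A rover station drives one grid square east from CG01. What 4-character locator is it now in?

Longitude square 0; +1 → 1.
The latitude characters are unchanged.

CG11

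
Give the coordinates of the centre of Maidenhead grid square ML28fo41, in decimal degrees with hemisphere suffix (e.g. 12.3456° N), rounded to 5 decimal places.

Field M=12, L=11: +12·20° lon, +11·10° lat → SW at lon 60°, lat 20°.
Square 2, 8: +2·2° lon, +8·1° lat → SW at lon 64°, lat 28°.
Subsquare f=5, o=14: +5·0.0833333° lon, +14·0.0416667° lat → SW at lon 64.4167°, lat 28.5833°.
Extended square 4, 1: +4·0.00833333° lon, +1·0.00416667° lat → SW at lon 64.45°, lat 28.5875°.
Cell spans 0.00833333° lon × 0.00416667° lat. Centre is SW corner plus half of each.
latitude 28.58958° N, longitude 64.45417° E.

28.58958° N, 64.45417° E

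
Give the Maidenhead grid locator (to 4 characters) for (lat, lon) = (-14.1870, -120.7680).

CH95

Add 180° to longitude and 90° to latitude: 59.23, 75.81.
Field: 59.23/20 → 2 → C, 75.81/10 → 7 → H; chars CH.
Square: 19.23/2 → 9, 5.81/1 → 5; chars 95.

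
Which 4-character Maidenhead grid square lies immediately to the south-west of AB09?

Longitude square 0; −1 → -1, wraps to 9, carry into field.
Longitude field A = 0; −1 → -1, wraps to 17 = R, wrapping around the antimeridian.
Latitude square 9; −1 → 8.

RB98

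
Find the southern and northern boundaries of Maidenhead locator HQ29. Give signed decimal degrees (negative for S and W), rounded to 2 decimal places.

79.00, 80.00

Field H=7, Q=16: +7·20° lon, +16·10° lat → SW at lon -40°, lat 70°.
Square 2, 9: +2·2° lon, +9·1° lat → SW at lon -36°, lat 79°.
Cell spans 2° lon × 1° lat.
south 79.00, north 80.00.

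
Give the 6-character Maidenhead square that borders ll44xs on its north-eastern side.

LL54at

Longitude subsquare x = 23; +1 → 24, wraps to 0 = a, carry into square.
Longitude square 4; +1 → 5.
Latitude subsquare s = 18; +1 → 19 = t.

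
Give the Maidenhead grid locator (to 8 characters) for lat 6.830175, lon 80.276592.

NJ06dt39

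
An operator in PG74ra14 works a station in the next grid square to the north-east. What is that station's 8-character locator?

PG74ra25

Longitude extended square 1; +1 → 2.
Latitude extended square 4; +1 → 5.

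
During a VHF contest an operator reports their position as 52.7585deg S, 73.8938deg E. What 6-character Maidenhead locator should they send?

MD67wf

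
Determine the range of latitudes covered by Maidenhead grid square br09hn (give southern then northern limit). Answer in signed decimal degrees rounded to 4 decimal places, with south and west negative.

89.5417, 89.5833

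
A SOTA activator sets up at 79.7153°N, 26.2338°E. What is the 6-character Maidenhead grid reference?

Offset from 180°W / 90°S: lon 206.2338°, lat 169.7153°.
Field: 206.2338/20 → 10 → K, 169.7153/10 → 16 → Q; chars KQ.
Square: 6.2338/2 → 3, 9.7153/1 → 9; chars 39.
Subsquare: 0.2338/0.0833333 → 2 → c, 0.7153/0.0416667 → 17 → r; chars cr.

KQ39cr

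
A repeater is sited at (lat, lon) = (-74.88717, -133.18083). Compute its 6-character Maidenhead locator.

Shift to the Maidenhead origin (180°W, 90°S): lon 46.8192, lat 15.1128.
Field: lon ⌊46.8192/20⌋ = 2 → C; lat ⌊15.1128/10⌋ = 1 → B.
Square: lon ⌊6.8192/2⌋ = 3; lat ⌊5.1128/1⌋ = 5.
Subsquare: lon ⌊0.8192/0.0833333⌋ = 9 → j; lat ⌊0.1128/0.0416667⌋ = 2 → c.

CB35jc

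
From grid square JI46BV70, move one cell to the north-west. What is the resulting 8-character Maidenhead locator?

JI46bv61

Longitude extended square 7; −1 → 6.
Latitude extended square 0; +1 → 1.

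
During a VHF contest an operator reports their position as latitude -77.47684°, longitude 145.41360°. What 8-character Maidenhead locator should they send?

QB22qm95

Offset from 180°W / 90°S: lon 325.41360°, lat 12.52316°.
Field: 325.41360/20 → 16 → Q, 12.52316/10 → 1 → B; chars QB.
Square: 5.41360/2 → 2, 2.52316/1 → 2; chars 22.
Subsquare: 1.41360/0.0833333 → 16 → q, 0.52316/0.0416667 → 12 → m; chars qm.
Extended square: 0.08027/0.00833333 → 9, 0.02316/0.00416667 → 5; chars 95.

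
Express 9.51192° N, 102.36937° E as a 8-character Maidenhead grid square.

Add 180° to longitude and 90° to latitude: 282.36937, 99.51192.
Field: 282.36937/20 → 14 → O, 99.51192/10 → 9 → J; chars OJ.
Square: 2.36937/2 → 1, 9.51192/1 → 9; chars 19.
Subsquare: 0.36937/0.0833333 → 4 → e, 0.51192/0.0416667 → 12 → m; chars em.
Extended square: 0.03604/0.00833333 → 4, 0.01192/0.00416667 → 2; chars 42.

OJ19em42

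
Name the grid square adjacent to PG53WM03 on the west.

PG53vm93

Longitude extended square 0; −1 → -1, wraps to 9, carry into subsquare.
Longitude subsquare w = 22; −1 → 21 = v.
The latitude characters are unchanged.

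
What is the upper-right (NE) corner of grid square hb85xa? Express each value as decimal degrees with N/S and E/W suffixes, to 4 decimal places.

Field H=7, B=1: +7·20° lon, +1·10° lat → SW at lon -40°, lat -80°.
Square 8, 5: +8·2° lon, +5·1° lat → SW at lon -24°, lat -75°.
Subsquare x=23, a=0: +23·0.0833333° lon, +0·0.0416667° lat → SW at lon -22.0833°, lat -75°.
Cell spans 0.0833333° lon × 0.0416667° lat. NE corner is SW corner plus one full cell.
latitude 74.9583° S, longitude 22.0000° W.

74.9583° S, 22.0000° W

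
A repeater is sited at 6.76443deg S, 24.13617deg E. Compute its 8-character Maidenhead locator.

KI23bf66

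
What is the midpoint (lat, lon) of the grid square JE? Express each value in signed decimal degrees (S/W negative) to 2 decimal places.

-45.00, 10.00

Field J=9, E=4: +9·20° lon, +4·10° lat → SW at lon 0°, lat -50°.
Cell spans 20° lon × 10° lat. Centre is SW corner plus half of each.
latitude -45.00, longitude 10.00.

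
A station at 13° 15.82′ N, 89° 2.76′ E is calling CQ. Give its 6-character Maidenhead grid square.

NK43mg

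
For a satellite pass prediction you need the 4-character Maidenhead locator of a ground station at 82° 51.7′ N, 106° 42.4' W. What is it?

DR62

Add 180° to longitude and 90° to latitude: 73.29, 172.86.
Field: lon ⌊73.29/20⌋ = 3 → D; lat ⌊172.86/10⌋ = 17 → R.
Square: lon ⌊13.29/2⌋ = 6; lat ⌊2.86/1⌋ = 2.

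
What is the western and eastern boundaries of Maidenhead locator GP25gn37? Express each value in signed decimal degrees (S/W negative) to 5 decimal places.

-55.47500, -55.46667

Field G=6, P=15: +6·20° lon, +15·10° lat → SW at lon -60°, lat 60°.
Square 2, 5: +2·2° lon, +5·1° lat → SW at lon -56°, lat 65°.
Subsquare g=6, n=13: +6·0.0833333° lon, +13·0.0416667° lat → SW at lon -55.5°, lat 65.5417°.
Extended square 3, 7: +3·0.00833333° lon, +7·0.00416667° lat → SW at lon -55.475°, lat 65.5708°.
Cell spans 0.00833333° lon × 0.00416667° lat.
west -55.47500, east -55.46667.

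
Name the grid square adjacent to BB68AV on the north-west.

BB58xw

Longitude subsquare a = 0; −1 → -1, wraps to 23 = x, carry into square.
Longitude square 6; −1 → 5.
Latitude subsquare v = 21; +1 → 22 = w.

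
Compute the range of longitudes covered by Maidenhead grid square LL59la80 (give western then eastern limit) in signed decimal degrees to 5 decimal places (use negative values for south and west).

50.98333, 50.99167

Field L=11, L=11: +11·20° lon, +11·10° lat → SW at lon 40°, lat 20°.
Square 5, 9: +5·2° lon, +9·1° lat → SW at lon 50°, lat 29°.
Subsquare l=11, a=0: +11·0.0833333° lon, +0·0.0416667° lat → SW at lon 50.9167°, lat 29°.
Extended square 8, 0: +8·0.00833333° lon, +0·0.00416667° lat → SW at lon 50.9833°, lat 29°.
Cell spans 0.00833333° lon × 0.00416667° lat.
west 50.98333, east 50.99167.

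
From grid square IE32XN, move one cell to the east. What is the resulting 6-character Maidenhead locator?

Longitude subsquare x = 23; +1 → 24, wraps to 0 = a, carry into square.
Longitude square 3; +1 → 4.
The latitude characters are unchanged.

IE42an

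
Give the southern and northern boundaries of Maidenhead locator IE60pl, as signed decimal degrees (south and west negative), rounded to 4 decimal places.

-49.5417, -49.5000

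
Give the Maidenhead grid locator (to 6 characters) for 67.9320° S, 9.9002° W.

Add 180° to longitude and 90° to latitude: 170.0998, 22.0680.
Field: lon ⌊170.0998/20⌋ = 8 → I; lat ⌊22.0680/10⌋ = 2 → C.
Square: lon ⌊10.0998/2⌋ = 5; lat ⌊2.0680/1⌋ = 2.
Subsquare: lon ⌊0.0998/0.0833333⌋ = 1 → b; lat ⌊0.0680/0.0416667⌋ = 1 → b.

IC52bb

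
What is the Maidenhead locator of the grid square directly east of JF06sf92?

Longitude extended square 9; +1 → 10, wraps to 0, carry into subsquare.
Longitude subsquare s = 18; +1 → 19 = t.
The latitude characters are unchanged.

JF06tf02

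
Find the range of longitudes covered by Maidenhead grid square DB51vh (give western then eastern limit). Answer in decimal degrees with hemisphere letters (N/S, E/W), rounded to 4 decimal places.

Field D=3, B=1: +3·20° lon, +1·10° lat → SW at lon -120°, lat -80°.
Square 5, 1: +5·2° lon, +1·1° lat → SW at lon -110°, lat -79°.
Subsquare v=21, h=7: +21·0.0833333° lon, +7·0.0416667° lat → SW at lon -108.25°, lat -78.7083°.
Cell spans 0.0833333° lon × 0.0416667° lat.
west 108.2500° W, east 108.1667° W.

108.2500° W, 108.1667° W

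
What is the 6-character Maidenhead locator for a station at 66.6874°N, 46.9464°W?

GP66mq

Offset from 180°W / 90°S: lon 133.0536°, lat 156.6874°.
Field: lon ⌊133.0536/20⌋ = 6 → G; lat ⌊156.6874/10⌋ = 15 → P.
Square: lon ⌊13.0536/2⌋ = 6; lat ⌊6.6874/1⌋ = 6.
Subsquare: lon ⌊1.0536/0.0833333⌋ = 12 → m; lat ⌊0.6874/0.0416667⌋ = 16 → q.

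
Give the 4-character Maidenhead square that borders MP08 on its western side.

LP98

Longitude square 0; −1 → -1, wraps to 9, carry into field.
Longitude field M = 12; −1 → 11 = L.
The latitude characters are unchanged.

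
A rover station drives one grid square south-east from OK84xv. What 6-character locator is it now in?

Longitude subsquare x = 23; +1 → 24, wraps to 0 = a, carry into square.
Longitude square 8; +1 → 9.
Latitude subsquare v = 21; −1 → 20 = u.

OK94au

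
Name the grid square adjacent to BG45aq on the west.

BG35xq

Longitude subsquare a = 0; −1 → -1, wraps to 23 = x, carry into square.
Longitude square 4; −1 → 3.
The latitude characters are unchanged.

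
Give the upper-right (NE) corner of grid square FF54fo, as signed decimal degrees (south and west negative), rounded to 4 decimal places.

-35.3750, -69.5000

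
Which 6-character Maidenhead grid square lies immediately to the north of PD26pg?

Latitude subsquare g = 6; +1 → 7 = h.
The longitude characters are unchanged.

PD26ph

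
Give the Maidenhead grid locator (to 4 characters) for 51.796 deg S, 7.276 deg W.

ID68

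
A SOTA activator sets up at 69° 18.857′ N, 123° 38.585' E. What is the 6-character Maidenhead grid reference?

PP19th

Offset from 180°W / 90°S: lon 303.6431°, lat 159.3143°.
Field: lon ⌊303.6431/20⌋ = 15 → P; lat ⌊159.3143/10⌋ = 15 → P.
Square: lon ⌊3.6431/2⌋ = 1; lat ⌊9.3143/1⌋ = 9.
Subsquare: lon ⌊1.6431/0.0833333⌋ = 19 → t; lat ⌊0.3143/0.0416667⌋ = 7 → h.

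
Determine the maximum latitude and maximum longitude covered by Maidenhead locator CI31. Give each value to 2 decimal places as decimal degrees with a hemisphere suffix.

8.00° S, 132.00° W

Field C=2, I=8: +2·20° lon, +8·10° lat → SW at lon -140°, lat -10°.
Square 3, 1: +3·2° lon, +1·1° lat → SW at lon -134°, lat -9°.
Cell spans 2° lon × 1° lat. NE corner is SW corner plus one full cell.
latitude 8.00° S, longitude 132.00° W.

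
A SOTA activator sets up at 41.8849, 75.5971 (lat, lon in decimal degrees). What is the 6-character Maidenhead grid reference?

MN71tv

Shift to the Maidenhead origin (180°W, 90°S): lon 255.5971, lat 131.8849.
Field (20°×10°, letters A–R): 255.5971/20 → 12 → M, 131.8849/10 → 13 → N; chars MN.
Square (2°×1°, digits 0–9): 15.5971/2 → 7, 1.8849/1 → 1; chars 71.
Subsquare (5′×2.5′, letters a–x): 1.5971/0.0833333 → 19 → t, 0.8849/0.0416667 → 21 → v; chars tv.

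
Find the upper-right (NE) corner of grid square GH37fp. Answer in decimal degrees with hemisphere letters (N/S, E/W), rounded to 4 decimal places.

Field G=6, H=7: +6·20° lon, +7·10° lat → SW at lon -60°, lat -20°.
Square 3, 7: +3·2° lon, +7·1° lat → SW at lon -54°, lat -13°.
Subsquare f=5, p=15: +5·0.0833333° lon, +15·0.0416667° lat → SW at lon -53.5833°, lat -12.375°.
Cell spans 0.0833333° lon × 0.0416667° lat. NE corner is SW corner plus one full cell.
latitude 12.3333° S, longitude 53.5000° W.

12.3333° S, 53.5000° W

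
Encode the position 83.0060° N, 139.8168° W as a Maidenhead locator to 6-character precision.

CR03ca

Shift to the Maidenhead origin (180°W, 90°S): lon 40.1832, lat 173.0060.
Field (20°×10°, letters A–R): 40.1832/20 → 2 → C, 173.0060/10 → 17 → R; chars CR.
Square (2°×1°, digits 0–9): 0.1832/2 → 0, 3.0060/1 → 3; chars 03.
Subsquare (5′×2.5′, letters a–x): 0.1832/0.0833333 → 2 → c, 0.0060/0.0416667 → 0 → a; chars ca.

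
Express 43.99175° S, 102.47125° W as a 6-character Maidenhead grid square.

DE86sa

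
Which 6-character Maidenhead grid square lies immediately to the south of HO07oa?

HO06ox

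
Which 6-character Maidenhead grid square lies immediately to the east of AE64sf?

Longitude subsquare s = 18; +1 → 19 = t.
The latitude characters are unchanged.

AE64tf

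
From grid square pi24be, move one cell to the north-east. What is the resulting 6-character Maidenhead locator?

PI24cf

Longitude subsquare b = 1; +1 → 2 = c.
Latitude subsquare e = 4; +1 → 5 = f.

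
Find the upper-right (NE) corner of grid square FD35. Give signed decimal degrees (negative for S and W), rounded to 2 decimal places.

Field F=5, D=3: +5·20° lon, +3·10° lat → SW at lon -80°, lat -60°.
Square 3, 5: +3·2° lon, +5·1° lat → SW at lon -74°, lat -55°.
Cell spans 2° lon × 1° lat. NE corner is SW corner plus one full cell.
latitude -54.00, longitude -72.00.

-54.00, -72.00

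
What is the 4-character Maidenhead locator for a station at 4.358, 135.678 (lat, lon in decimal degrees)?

PJ74

Offset from 180°W / 90°S: lon 315.68°, lat 94.36°.
Field: lon ⌊315.68/20⌋ = 15 → P; lat ⌊94.36/10⌋ = 9 → J.
Square: lon ⌊15.68/2⌋ = 7; lat ⌊4.36/1⌋ = 4.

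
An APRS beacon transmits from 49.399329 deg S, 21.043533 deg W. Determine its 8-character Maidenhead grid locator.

Offset from 180°W / 90°S: lon 158.95647°, lat 40.60067°.
Field (20°×10°, letters A–R): lon ⌊158.95647/20⌋ = 7 → H; lat ⌊40.60067/10⌋ = 4 → E.
Square (2°×1°, digits 0–9): lon ⌊18.95647/2⌋ = 9; lat ⌊0.60067/1⌋ = 0.
Subsquare (5′×2.5′, letters a–x): lon ⌊0.95647/0.0833333⌋ = 11 → l; lat ⌊0.60067/0.0416667⌋ = 14 → o.
Extended square (30″×15″, digits 0–9): lon ⌊0.03980/0.00833333⌋ = 4; lat ⌊0.01734/0.00416667⌋ = 4.

HE90lo44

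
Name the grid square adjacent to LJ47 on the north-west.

Longitude square 4; −1 → 3.
Latitude square 7; +1 → 8.

LJ38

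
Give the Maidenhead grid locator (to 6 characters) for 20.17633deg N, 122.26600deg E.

Offset from 180°W / 90°S: lon 302.2660°, lat 110.1763°.
Field (20°×10°, letters A–R): 302.2660/20 → 15 → P, 110.1763/10 → 11 → L; chars PL.
Square (2°×1°, digits 0–9): 2.2660/2 → 1, 0.1763/1 → 0; chars 10.
Subsquare (5′×2.5′, letters a–x): 0.2660/0.0833333 → 3 → d, 0.1763/0.0416667 → 4 → e; chars de.

PL10de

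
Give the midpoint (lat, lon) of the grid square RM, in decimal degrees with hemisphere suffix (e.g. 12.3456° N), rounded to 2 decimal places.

35.00° N, 170.00° E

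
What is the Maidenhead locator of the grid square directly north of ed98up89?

Latitude extended square 9; +1 → 10, wraps to 0, carry into subsquare.
Latitude subsquare p = 15; +1 → 16 = q.
The longitude characters are unchanged.

ED98uq80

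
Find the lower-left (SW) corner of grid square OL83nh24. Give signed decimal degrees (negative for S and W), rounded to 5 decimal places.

23.30833, 117.10000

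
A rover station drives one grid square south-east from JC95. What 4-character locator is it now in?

KC04

Longitude square 9; +1 → 10, wraps to 0, carry into field.
Longitude field J = 9; +1 → 10 = K.
Latitude square 5; −1 → 4.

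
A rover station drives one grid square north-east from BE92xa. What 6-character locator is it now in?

CE02ab

Longitude subsquare x = 23; +1 → 24, wraps to 0 = a, carry into square.
Longitude square 9; +1 → 10, wraps to 0, carry into field.
Longitude field B = 1; +1 → 2 = C.
Latitude subsquare a = 0; +1 → 1 = b.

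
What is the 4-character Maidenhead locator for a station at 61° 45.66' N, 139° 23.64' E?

PP91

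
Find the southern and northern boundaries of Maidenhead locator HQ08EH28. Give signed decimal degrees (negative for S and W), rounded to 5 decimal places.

Field H=7, Q=16: +7·20° lon, +16·10° lat → SW at lon -40°, lat 70°.
Square 0, 8: +0·2° lon, +8·1° lat → SW at lon -40°, lat 78°.
Subsquare e=4, h=7: +4·0.0833333° lon, +7·0.0416667° lat → SW at lon -39.6667°, lat 78.2917°.
Extended square 2, 8: +2·0.00833333° lon, +8·0.00416667° lat → SW at lon -39.65°, lat 78.325°.
Cell spans 0.00833333° lon × 0.00416667° lat.
south 78.32500, north 78.32917.

78.32500, 78.32917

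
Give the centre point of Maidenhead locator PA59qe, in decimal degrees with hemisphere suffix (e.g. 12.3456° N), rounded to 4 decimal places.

80.8125° S, 131.3750° E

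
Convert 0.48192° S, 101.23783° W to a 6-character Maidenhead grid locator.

Add 180° to longitude and 90° to latitude: 78.7622, 89.5181.
Field: lon ⌊78.7622/20⌋ = 3 → D; lat ⌊89.5181/10⌋ = 8 → I.
Square: lon ⌊18.7622/2⌋ = 9; lat ⌊9.5181/1⌋ = 9.
Subsquare: lon ⌊0.7622/0.0833333⌋ = 9 → j; lat ⌊0.5181/0.0416667⌋ = 12 → m.

DI99jm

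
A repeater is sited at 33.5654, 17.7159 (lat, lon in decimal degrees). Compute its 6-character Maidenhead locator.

JM83un

Offset from 180°W / 90°S: lon 197.7159°, lat 123.5654°.
Field: 197.7159/20 → 9 → J, 123.5654/10 → 12 → M; chars JM.
Square: 17.7159/2 → 8, 3.5654/1 → 3; chars 83.
Subsquare: 1.7159/0.0833333 → 20 → u, 0.5654/0.0416667 → 13 → n; chars un.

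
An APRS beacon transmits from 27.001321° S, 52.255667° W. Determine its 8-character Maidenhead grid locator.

Shift to the Maidenhead origin (180°W, 90°S): lon 127.74433, lat 62.99868.
Field (20°×10°, letters A–R): lon ⌊127.74433/20⌋ = 6 → G; lat ⌊62.99868/10⌋ = 6 → G.
Square (2°×1°, digits 0–9): lon ⌊7.74433/2⌋ = 3; lat ⌊2.99868/1⌋ = 2.
Subsquare (5′×2.5′, letters a–x): lon ⌊1.74433/0.0833333⌋ = 20 → u; lat ⌊0.99868/0.0416667⌋ = 23 → x.
Extended square (30″×15″, digits 0–9): lon ⌊0.07767/0.00833333⌋ = 9; lat ⌊0.04035/0.00416667⌋ = 9.

GG32ux99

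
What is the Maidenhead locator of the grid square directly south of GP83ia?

GP82ix

Latitude subsquare a = 0; −1 → -1, wraps to 23 = x, carry into square.
Latitude square 3; −1 → 2.
The longitude characters are unchanged.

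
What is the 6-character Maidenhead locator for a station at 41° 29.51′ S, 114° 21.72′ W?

Offset from 180°W / 90°S: lon 65.6380°, lat 48.5082°.
Field (20°×10°, letters A–R): 65.6380/20 → 3 → D, 48.5082/10 → 4 → E; chars DE.
Square (2°×1°, digits 0–9): 5.6380/2 → 2, 8.5082/1 → 8; chars 28.
Subsquare (5′×2.5′, letters a–x): 1.6380/0.0833333 → 19 → t, 0.5082/0.0416667 → 12 → m; chars tm.

DE28tm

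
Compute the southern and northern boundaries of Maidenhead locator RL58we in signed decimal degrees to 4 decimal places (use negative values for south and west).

Field R=17, L=11: +17·20° lon, +11·10° lat → SW at lon 160°, lat 20°.
Square 5, 8: +5·2° lon, +8·1° lat → SW at lon 170°, lat 28°.
Subsquare w=22, e=4: +22·0.0833333° lon, +4·0.0416667° lat → SW at lon 171.833°, lat 28.1667°.
Cell spans 0.0833333° lon × 0.0416667° lat.
south 28.1667, north 28.2083.

28.1667, 28.2083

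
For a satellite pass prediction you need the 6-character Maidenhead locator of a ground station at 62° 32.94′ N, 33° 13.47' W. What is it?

Add 180° to longitude and 90° to latitude: 146.7755, 152.5490.
Field: 146.7755/20 → 7 → H, 152.5490/10 → 15 → P; chars HP.
Square: 6.7755/2 → 3, 2.5490/1 → 2; chars 32.
Subsquare: 0.7755/0.0833333 → 9 → j, 0.5490/0.0416667 → 13 → n; chars jn.

HP32jn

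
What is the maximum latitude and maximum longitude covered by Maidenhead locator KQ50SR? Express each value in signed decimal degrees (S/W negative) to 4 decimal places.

Field K=10, Q=16: +10·20° lon, +16·10° lat → SW at lon 20°, lat 70°.
Square 5, 0: +5·2° lon, +0·1° lat → SW at lon 30°, lat 70°.
Subsquare s=18, r=17: +18·0.0833333° lon, +17·0.0416667° lat → SW at lon 31.5°, lat 70.7083°.
Cell spans 0.0833333° lon × 0.0416667° lat. NE corner is SW corner plus one full cell.
latitude 70.7500, longitude 31.5833.

70.7500, 31.5833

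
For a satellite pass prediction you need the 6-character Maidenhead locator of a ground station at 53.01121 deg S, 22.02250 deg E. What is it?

KD16ax

Offset from 180°W / 90°S: lon 202.0225°, lat 36.9888°.
Field: lon ⌊202.0225/20⌋ = 10 → K; lat ⌊36.9888/10⌋ = 3 → D.
Square: lon ⌊2.0225/2⌋ = 1; lat ⌊6.9888/1⌋ = 6.
Subsquare: lon ⌊0.0225/0.0833333⌋ = 0 → a; lat ⌊0.9888/0.0416667⌋ = 23 → x.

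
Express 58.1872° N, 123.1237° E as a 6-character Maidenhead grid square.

PO18ne

Add 180° to longitude and 90° to latitude: 303.1237, 148.1872.
Field (20°×10°, letters A–R): 303.1237/20 → 15 → P, 148.1872/10 → 14 → O; chars PO.
Square (2°×1°, digits 0–9): 3.1237/2 → 1, 8.1872/1 → 8; chars 18.
Subsquare (5′×2.5′, letters a–x): 1.1237/0.0833333 → 13 → n, 0.1872/0.0416667 → 4 → e; chars ne.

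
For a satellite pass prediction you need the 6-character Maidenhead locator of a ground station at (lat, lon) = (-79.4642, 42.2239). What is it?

Add 180° to longitude and 90° to latitude: 222.2239, 10.5358.
Field: 222.2239/20 → 11 → L, 10.5358/10 → 1 → B; chars LB.
Square: 2.2239/2 → 1, 0.5358/1 → 0; chars 10.
Subsquare: 0.2239/0.0833333 → 2 → c, 0.5358/0.0416667 → 12 → m; chars cm.

LB10cm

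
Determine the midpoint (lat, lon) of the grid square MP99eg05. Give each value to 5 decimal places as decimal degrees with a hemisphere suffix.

69.27292° N, 78.33750° E

Field M=12, P=15: +12·20° lon, +15·10° lat → SW at lon 60°, lat 60°.
Square 9, 9: +9·2° lon, +9·1° lat → SW at lon 78°, lat 69°.
Subsquare e=4, g=6: +4·0.0833333° lon, +6·0.0416667° lat → SW at lon 78.3333°, lat 69.25°.
Extended square 0, 5: +0·0.00833333° lon, +5·0.00416667° lat → SW at lon 78.3333°, lat 69.2708°.
Cell spans 0.00833333° lon × 0.00416667° lat. Centre is SW corner plus half of each.
latitude 69.27292° N, longitude 78.33750° E.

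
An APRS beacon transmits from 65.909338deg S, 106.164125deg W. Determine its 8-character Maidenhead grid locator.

Add 180° to longitude and 90° to latitude: 73.83588, 24.09066.
Field: 73.83588/20 → 3 → D, 24.09066/10 → 2 → C; chars DC.
Square: 13.83588/2 → 6, 4.09066/1 → 4; chars 64.
Subsquare: 1.83588/0.0833333 → 22 → w, 0.09066/0.0416667 → 2 → c; chars wc.
Extended square: 0.00254/0.00833333 → 0, 0.00733/0.00416667 → 1; chars 01.

DC64wc01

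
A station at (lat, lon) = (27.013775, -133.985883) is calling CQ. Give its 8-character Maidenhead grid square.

Shift to the Maidenhead origin (180°W, 90°S): lon 46.01412, lat 117.01377.
Field: 46.01412/20 → 2 → C, 117.01377/10 → 11 → L; chars CL.
Square: 6.01412/2 → 3, 7.01377/1 → 7; chars 37.
Subsquare: 0.01412/0.0833333 → 0 → a, 0.01377/0.0416667 → 0 → a; chars aa.
Extended square: 0.01412/0.00833333 → 1, 0.01377/0.00416667 → 3; chars 13.

CL37aa13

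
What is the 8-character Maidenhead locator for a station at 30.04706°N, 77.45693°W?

FM10gb51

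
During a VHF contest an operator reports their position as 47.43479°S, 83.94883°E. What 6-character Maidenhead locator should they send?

NE12xn

Shift to the Maidenhead origin (180°W, 90°S): lon 263.9488, lat 42.5652.
Field: 263.9488/20 → 13 → N, 42.5652/10 → 4 → E; chars NE.
Square: 3.9488/2 → 1, 2.5652/1 → 2; chars 12.
Subsquare: 1.9488/0.0833333 → 23 → x, 0.5652/0.0416667 → 13 → n; chars xn.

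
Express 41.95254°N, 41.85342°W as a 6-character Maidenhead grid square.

GN91bw

Offset from 180°W / 90°S: lon 138.1466°, lat 131.9525°.
Field: lon ⌊138.1466/20⌋ = 6 → G; lat ⌊131.9525/10⌋ = 13 → N.
Square: lon ⌊18.1466/2⌋ = 9; lat ⌊1.9525/1⌋ = 1.
Subsquare: lon ⌊0.1466/0.0833333⌋ = 1 → b; lat ⌊0.9525/0.0416667⌋ = 22 → w.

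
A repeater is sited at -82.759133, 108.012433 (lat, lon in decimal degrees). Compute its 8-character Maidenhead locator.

OA47af17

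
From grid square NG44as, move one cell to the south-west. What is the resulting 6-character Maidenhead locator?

Longitude subsquare a = 0; −1 → -1, wraps to 23 = x, carry into square.
Longitude square 4; −1 → 3.
Latitude subsquare s = 18; −1 → 17 = r.

NG34xr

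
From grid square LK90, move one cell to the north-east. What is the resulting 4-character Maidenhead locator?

Longitude square 9; +1 → 10, wraps to 0, carry into field.
Longitude field L = 11; +1 → 12 = M.
Latitude square 0; +1 → 1.

MK01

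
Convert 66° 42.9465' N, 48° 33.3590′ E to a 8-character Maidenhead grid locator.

LP46gr61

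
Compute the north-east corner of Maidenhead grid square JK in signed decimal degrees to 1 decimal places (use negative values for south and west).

Field J=9, K=10: +9·20° lon, +10·10° lat → SW at lon 0°, lat 10°.
Cell spans 20° lon × 10° lat. NE corner is SW corner plus one full cell.
latitude 20.0, longitude 20.0.

20.0, 20.0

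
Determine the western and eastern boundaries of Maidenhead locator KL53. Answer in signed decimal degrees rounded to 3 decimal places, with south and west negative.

Field K=10, L=11: +10·20° lon, +11·10° lat → SW at lon 20°, lat 20°.
Square 5, 3: +5·2° lon, +3·1° lat → SW at lon 30°, lat 23°.
Cell spans 2° lon × 1° lat.
west 30.000, east 32.000.

30.000, 32.000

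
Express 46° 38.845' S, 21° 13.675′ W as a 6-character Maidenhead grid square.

Add 180° to longitude and 90° to latitude: 158.7721, 43.3526.
Field: lon ⌊158.7721/20⌋ = 7 → H; lat ⌊43.3526/10⌋ = 4 → E.
Square: lon ⌊18.7721/2⌋ = 9; lat ⌊3.3526/1⌋ = 3.
Subsquare: lon ⌊0.7721/0.0833333⌋ = 9 → j; lat ⌊0.3526/0.0416667⌋ = 8 → i.

HE93ji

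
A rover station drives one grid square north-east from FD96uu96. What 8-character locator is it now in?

Longitude extended square 9; +1 → 10, wraps to 0, carry into subsquare.
Longitude subsquare u = 20; +1 → 21 = v.
Latitude extended square 6; +1 → 7.

FD96vu07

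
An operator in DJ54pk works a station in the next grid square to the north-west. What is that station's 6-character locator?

DJ54ol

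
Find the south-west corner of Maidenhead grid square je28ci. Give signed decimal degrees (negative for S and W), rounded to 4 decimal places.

-41.6667, 4.1667

Field J=9, E=4: +9·20° lon, +4·10° lat → SW at lon 0°, lat -50°.
Square 2, 8: +2·2° lon, +8·1° lat → SW at lon 4°, lat -42°.
Subsquare c=2, i=8: +2·0.0833333° lon, +8·0.0416667° lat → SW at lon 4.16667°, lat -41.6667°.
latitude -41.6667, longitude 4.1667.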